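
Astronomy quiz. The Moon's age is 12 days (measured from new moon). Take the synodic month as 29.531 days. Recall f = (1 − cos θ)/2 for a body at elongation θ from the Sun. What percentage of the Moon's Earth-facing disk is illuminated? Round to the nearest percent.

92%

Elongation θ = 360° × 12/29.531 ≈ 146.3°.
cos 146.3° = (-0.832), so f = (1 − (-0.832))/2 = 0.916, so 92%.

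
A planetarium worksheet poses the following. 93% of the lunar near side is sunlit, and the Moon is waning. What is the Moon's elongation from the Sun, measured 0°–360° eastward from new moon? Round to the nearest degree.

211°

Invert f = (1 − cos θ)/2 to get cos θ = 1 − 2(0.93) = -0.860, hence θ₀ = arccos -0.860 = 149.3°.
Since the Moon is past full (waning), take the reflex angle: θ = 360° − 149.3° = 210.7°.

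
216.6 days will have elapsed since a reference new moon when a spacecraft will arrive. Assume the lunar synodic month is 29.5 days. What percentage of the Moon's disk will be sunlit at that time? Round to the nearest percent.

216.6/29.5 = 7.342 lunations, so 7 complete cycles and 10.10 d into the next.
Elongation θ = 360° × 10.10/29.5 ≈ 123.3°.
cos 123.3° = (-0.548), so f = (1 − (-0.548))/2 = 0.774, so 77%.

77%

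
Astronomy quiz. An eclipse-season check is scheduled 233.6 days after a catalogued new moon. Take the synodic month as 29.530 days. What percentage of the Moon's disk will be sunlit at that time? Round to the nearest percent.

233.6 d spans 7 complete synodic months (7 × 29.530 = 206.71 d) plus 26.89 d.
The Moon has covered 26.89/29.530 of its cycle, so θ ≈ 360° × 26.89/29.530 = 327.8°.
Illuminated fraction = (1 − cos 327.8°)/2 = (1 − 0.846)/2 ≈ 0.077, so 8%.

8%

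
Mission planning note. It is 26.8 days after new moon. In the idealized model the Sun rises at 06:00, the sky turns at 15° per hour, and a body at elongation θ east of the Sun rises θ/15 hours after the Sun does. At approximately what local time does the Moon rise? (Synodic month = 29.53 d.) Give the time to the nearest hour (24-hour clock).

Phase angle: θ = 360°·(26.8 d)/(29.53 d) = 326.7°.
At 15° of sky rotation per hour, 326.7° corresponds to a 21.78 h lag.
06:00 + 21.78 h ≈ 03:47 → 04:00 to the nearest hour.

04:00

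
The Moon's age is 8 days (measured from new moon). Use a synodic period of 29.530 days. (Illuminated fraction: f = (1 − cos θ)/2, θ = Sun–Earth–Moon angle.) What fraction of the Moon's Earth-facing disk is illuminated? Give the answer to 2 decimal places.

The Moon has covered 8/29.530 of its cycle, so θ ≈ 360° × 8/29.530 = 97.5°.
Illuminated fraction = (1 − cos 97.5°)/2 = (1 − (-0.131))/2 ≈ 0.566.

0.57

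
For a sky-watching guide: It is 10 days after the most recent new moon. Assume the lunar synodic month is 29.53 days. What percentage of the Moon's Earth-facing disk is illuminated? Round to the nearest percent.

Phase angle: θ = 360°·(10 d)/(29.53 d) = 121.9°.
cos 121.9° = (-0.529), so f = (1 − (-0.529))/2 = 0.764, so 76%.

76%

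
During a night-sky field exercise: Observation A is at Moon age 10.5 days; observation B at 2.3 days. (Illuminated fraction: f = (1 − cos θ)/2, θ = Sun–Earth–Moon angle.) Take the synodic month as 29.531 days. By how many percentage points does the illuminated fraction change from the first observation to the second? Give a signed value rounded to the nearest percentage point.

First observation: θ = 360°·10.5/29.531 = 128.0°, so f = 0.808.
Second observation: θ = 28.0°, f = 0.059.
Δf = 0.059 − 0.808 = -0.749, i.e. -75 pp.

-75 pp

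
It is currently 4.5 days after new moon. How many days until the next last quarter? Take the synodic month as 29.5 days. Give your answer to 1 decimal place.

17.6 days

Last quarter occurs at elongation 270°, i.e. at age 29.5 × 270/360 = 22.125 d.
That is 22.125 − 4.5 = 17.625 days ahead.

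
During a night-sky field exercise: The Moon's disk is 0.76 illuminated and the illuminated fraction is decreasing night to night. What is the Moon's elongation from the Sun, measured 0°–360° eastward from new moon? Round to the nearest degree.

Invert f = (1 − cos θ)/2 to get cos θ = 1 − 2(0.76) = -0.520, hence θ₀ = arccos -0.520 = 121.3°.
Since the Moon is past full (waning), take the reflex angle: θ = 360° − 121.3° = 238.7°.

239°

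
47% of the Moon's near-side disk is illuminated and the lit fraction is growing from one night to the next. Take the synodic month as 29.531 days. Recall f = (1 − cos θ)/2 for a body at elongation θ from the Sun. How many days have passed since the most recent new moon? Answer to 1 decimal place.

From f = (1 − cos θ)/2: cos θ = 1 − 2×0.47 = 0.060; arccos → 86.6°.
The Moon is waxing (0°–180°), so θ = 86.6° directly.
At 360°/29.531 d per day, 86.6° corresponds to 7.10 days.

7.1 days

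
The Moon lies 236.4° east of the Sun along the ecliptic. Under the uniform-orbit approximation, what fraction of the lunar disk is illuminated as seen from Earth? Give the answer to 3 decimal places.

0.777

cos 236.4° = (-0.553), so f = (1 − (-0.553))/2 = 0.777.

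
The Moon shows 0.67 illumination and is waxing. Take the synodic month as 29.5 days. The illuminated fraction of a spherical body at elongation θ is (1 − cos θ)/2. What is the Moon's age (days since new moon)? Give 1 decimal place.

cos θ = 1 − 2f = -0.340, giving a principal value of 109.9°.
Before full moon the principal value applies: θ = 109.9°.
Age = 29.5 × 109.9°/360° ≈ 9.00 days.

9.0 days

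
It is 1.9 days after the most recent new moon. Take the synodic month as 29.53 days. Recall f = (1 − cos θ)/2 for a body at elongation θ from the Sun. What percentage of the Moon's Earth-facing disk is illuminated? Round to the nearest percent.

The Moon has covered 1.9/29.53 of its cycle, so θ ≈ 360° × 1.9/29.53 = 23.2°.
cos 23.2° = 0.919, so f = (1 − 0.919)/2 = 0.040, so 4%.

4%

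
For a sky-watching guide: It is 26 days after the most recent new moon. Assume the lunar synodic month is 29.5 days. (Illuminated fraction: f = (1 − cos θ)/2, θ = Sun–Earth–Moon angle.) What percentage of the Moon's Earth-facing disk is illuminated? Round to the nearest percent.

Phase angle: θ = 360°·(26 d)/(29.5 d) = 317.3°.
Illuminated fraction = (1 − cos 317.3°)/2 = (1 − 0.735)/2 ≈ 0.133, so 13%.

13%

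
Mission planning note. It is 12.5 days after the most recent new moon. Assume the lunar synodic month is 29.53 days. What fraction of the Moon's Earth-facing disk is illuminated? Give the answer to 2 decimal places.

0.94

The Moon has covered 12.5/29.53 of its cycle, so θ ≈ 360° × 12.5/29.53 = 152.4°.
With cos θ = (-0.886), the lit fraction is (1 − (-0.886))/2 ≈ 0.943.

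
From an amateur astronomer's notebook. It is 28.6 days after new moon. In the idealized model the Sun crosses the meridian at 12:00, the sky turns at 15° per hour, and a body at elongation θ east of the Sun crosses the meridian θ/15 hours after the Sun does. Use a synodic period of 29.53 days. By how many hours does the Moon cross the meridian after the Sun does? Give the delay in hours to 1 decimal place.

Phase angle: θ = 360°·(28.6 d)/(29.53 d) = 348.7°.
Delay after the Sun = 348.7° / (15°/h) ≈ 23.24 h.
So the Moon crosses the meridian 23.24 h after the Sun.

23.2 h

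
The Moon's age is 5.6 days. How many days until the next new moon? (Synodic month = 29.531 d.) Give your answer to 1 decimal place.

23.9 days

One full lunation from the last new moon is 29.531 d; remaining = 29.531 − 5.6 = 23.931 d.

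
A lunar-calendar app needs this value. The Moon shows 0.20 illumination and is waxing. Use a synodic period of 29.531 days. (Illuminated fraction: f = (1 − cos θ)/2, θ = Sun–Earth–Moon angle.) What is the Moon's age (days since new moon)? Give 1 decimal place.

4.4 days

From f = (1 − cos θ)/2: cos θ = 1 − 2×0.20 = 0.600; arccos → 53.1°.
The Moon is waxing (0°–180°), so θ = 53.1° directly.
At 360°/29.531 d per day, 53.1° corresponds to 4.36 days.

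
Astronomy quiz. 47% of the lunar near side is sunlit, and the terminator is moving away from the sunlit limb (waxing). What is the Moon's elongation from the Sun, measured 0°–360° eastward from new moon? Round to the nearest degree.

87°

From f = (1 − cos θ)/2: cos θ = 1 − 2×0.47 = 0.060; arccos → 86.6°.
Waxing ⇒ before full, so θ = 86.6°.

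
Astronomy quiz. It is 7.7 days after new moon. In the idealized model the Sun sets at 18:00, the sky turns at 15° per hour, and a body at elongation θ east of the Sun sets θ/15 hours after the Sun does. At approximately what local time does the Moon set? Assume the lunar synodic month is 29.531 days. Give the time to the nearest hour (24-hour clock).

The Moon has covered 7.7/29.531 of its cycle, so θ ≈ 360° × 7.7/29.531 = 93.9°.
At 15° of sky rotation per hour, 93.9° corresponds to a 6.26 h lag.
18:00 + 6.26 h ≈ 00:15 → 00:00 to the nearest hour.

00:00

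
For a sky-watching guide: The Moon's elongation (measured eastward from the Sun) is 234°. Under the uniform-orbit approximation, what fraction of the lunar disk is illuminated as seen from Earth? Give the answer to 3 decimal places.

f = (1 − cos 234°)/2 = (1 − (-0.588))/2 ≈ 0.794.

0.794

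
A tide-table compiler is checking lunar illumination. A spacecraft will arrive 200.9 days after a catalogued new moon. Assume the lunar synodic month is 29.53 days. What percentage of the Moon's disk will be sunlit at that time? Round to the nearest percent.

200.9 d spans 6 complete synodic months (6 × 29.53 = 177.18 d) plus 23.72 d.
Elongation θ = 360° × 23.72/29.53 ≈ 289.2°.
cos 289.2° = 0.328, so f = (1 − 0.328)/2 = 0.336, so 34%.

34%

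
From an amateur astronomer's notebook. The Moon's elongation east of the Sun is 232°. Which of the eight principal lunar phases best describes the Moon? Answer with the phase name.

232° lies in the waning gibbous sector of the 8-phase cycle.

waning gibbous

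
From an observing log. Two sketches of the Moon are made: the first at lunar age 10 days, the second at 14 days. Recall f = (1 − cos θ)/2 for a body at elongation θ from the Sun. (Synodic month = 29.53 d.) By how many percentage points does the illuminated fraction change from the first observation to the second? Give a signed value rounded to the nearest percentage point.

θ₁ = 360° × 10/29.53 = 121.9°, f₁ = (1 − cos θ₁)/2 = 0.764.
θ₂ = 360° × 14/29.53 = 170.7°, f₂ = (1 − cos θ₂)/2 = 0.993.
Change = f₂ − f₁ = +0.229 → +23 percentage points.

+23 pp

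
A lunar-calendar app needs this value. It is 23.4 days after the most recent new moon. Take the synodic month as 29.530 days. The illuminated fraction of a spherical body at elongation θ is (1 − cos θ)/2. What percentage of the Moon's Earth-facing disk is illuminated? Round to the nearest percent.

Elongation θ = 360° × 23.4/29.530 ≈ 285.3°.
cos 285.3° = 0.263, so f = (1 − 0.263)/2 = 0.368, so 37%.

37%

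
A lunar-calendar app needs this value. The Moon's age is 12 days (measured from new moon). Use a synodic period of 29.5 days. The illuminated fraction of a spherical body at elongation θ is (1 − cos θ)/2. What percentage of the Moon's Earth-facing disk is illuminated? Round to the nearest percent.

92%

The Moon has covered 12/29.5 of its cycle, so θ ≈ 360° × 12/29.5 = 146.4°.
With cos θ = (-0.833), the lit fraction is (1 − (-0.833))/2 ≈ 0.917, so 92%.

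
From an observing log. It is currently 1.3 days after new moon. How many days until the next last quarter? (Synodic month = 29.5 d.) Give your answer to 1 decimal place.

Last quarter occurs at elongation 270°, i.e. at age 29.5 × 270/360 = 22.125 d.
So 20.825 days remain (22.125 − 1.3).

20.8 days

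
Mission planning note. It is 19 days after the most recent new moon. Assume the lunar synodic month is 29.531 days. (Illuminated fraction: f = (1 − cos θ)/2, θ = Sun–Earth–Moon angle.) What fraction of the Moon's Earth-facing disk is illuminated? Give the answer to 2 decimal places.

Phase angle: θ = 360°·(19 d)/(29.531 d) = 231.6°.
Illuminated fraction = (1 − cos 231.6°)/2 = (1 − (-0.621))/2 ≈ 0.810.

0.81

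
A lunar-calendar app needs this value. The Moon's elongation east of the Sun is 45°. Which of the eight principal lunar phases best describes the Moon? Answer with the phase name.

waxing crescent

The waxing crescent sector spans roughly 22°–68°; 45° falls inside it.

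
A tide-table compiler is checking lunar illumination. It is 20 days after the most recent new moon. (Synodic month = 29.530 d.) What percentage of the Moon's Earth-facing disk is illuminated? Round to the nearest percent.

72%

Phase angle: θ = 360°·(20 d)/(29.530 d) = 243.8°.
With cos θ = (-0.441), the lit fraction is (1 − (-0.441))/2 ≈ 0.721, so 72%.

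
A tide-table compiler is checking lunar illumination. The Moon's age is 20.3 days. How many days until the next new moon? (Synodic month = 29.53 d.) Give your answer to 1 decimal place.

The next new moon completes the synodic month: 29.53 − 20.3 = 9.230 days.

9.2 days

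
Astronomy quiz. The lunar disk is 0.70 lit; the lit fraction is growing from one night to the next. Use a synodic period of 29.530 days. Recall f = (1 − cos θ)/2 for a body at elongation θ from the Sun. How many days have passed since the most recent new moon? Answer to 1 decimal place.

9.3 days

From f = (1 − cos θ)/2: cos θ = 1 − 2×0.70 = -0.400; arccos → 113.6°.
Before full moon the principal value applies: θ = 113.6°.
Age = 29.530 × 113.6°/360° ≈ 9.32 days.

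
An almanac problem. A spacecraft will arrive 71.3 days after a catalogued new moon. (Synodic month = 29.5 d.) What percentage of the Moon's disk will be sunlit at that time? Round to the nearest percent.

93%

71.3/29.5 = 2.417 lunations, so 2 complete cycles and 12.30 d into the next.
Phase angle: θ = 360°·(12.30 d)/(29.5 d) = 150.1°.
cos 150.1° = (-0.867), so f = (1 − (-0.867))/2 = 0.933, so 93%.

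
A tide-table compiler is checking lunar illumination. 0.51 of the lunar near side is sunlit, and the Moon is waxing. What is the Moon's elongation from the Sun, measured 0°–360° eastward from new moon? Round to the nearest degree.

91°

cos θ = 1 − 2f = -0.020, giving a principal value of 91.1°.
Waxing ⇒ before full, so θ = 91.1°.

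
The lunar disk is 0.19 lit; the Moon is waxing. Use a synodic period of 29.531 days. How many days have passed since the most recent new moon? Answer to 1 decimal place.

From f = (1 − cos θ)/2: cos θ = 1 − 2×0.19 = 0.620; arccos → 51.7°.
Before full moon the principal value applies: θ = 51.7°.
Age = 29.531 × 51.7°/360° ≈ 4.24 days.

4.2 days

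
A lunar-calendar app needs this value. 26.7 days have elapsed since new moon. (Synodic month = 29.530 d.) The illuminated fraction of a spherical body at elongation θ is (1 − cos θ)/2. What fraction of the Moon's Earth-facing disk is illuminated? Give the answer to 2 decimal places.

0.09

The Moon has covered 26.7/29.530 of its cycle, so θ ≈ 360° × 26.7/29.530 = 325.5°.
With cos θ = 0.824, the lit fraction is (1 − 0.824)/2 ≈ 0.088.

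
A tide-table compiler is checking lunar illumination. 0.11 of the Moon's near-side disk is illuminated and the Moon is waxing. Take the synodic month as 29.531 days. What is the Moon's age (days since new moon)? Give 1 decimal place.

3.2 days

Invert f = (1 − cos θ)/2 to get cos θ = 1 − 2(0.11) = 0.780, hence θ₀ = arccos 0.780 = 38.7°.
Before full moon the principal value applies: θ = 38.7°.
At 360°/29.531 d per day, 38.7° corresponds to 3.18 days.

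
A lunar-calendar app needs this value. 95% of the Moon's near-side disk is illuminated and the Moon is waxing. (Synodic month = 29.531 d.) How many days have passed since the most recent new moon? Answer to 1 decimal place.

12.6 days

Invert f = (1 − cos θ)/2 to get cos θ = 1 − 2(0.95) = -0.900, hence θ₀ = arccos -0.900 = 154.2°.
Waxing ⇒ before full, so θ = 154.2°.
At 360°/29.531 d per day, 154.2° corresponds to 12.65 days.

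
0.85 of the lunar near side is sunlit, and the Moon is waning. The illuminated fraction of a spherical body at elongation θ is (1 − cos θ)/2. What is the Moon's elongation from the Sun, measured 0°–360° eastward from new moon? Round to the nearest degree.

From f = (1 − cos θ)/2: cos θ = 1 − 2×0.85 = -0.700; arccos → 134.4°.
A waning Moon lies in 180°–360°, so θ = 360° − 134.4° = 225.6°.

226°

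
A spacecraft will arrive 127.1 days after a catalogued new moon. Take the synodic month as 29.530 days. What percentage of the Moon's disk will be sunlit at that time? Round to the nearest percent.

67%

127.1/29.530 = 4.304 lunations, so 4 complete cycles and 8.98 d into the next.
Elongation θ = 360° × 8.98/29.530 ≈ 109.5°.
cos 109.5° = (-0.333), so f = (1 − (-0.333))/2 = 0.667, so 67%.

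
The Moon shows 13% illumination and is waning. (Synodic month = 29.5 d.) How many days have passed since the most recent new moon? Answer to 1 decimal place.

26.0 days

From f = (1 − cos θ)/2: cos θ = 1 − 2×0.13 = 0.740; arccos → 42.3°.
Waning ⇒ past full, so θ = 360° − 42.3° = 317.7°.
That fraction of the synodic month is 317.7/360 × 29.5 d ≈ 26.04 d.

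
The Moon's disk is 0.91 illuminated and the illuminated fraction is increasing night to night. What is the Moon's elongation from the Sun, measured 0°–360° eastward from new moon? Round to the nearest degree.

145°

cos θ = 1 − 2f = -0.820, giving a principal value of 145.1°.
Waxing ⇒ before full, so θ = 145.1°.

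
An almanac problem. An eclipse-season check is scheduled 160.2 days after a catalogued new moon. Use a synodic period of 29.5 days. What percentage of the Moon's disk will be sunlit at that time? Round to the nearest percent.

95%

160.2 d spans 5 complete synodic months (5 × 29.5 = 147.50 d) plus 12.70 d.
Elongation θ = 360° × 12.70/29.5 ≈ 155.0°.
With cos θ = (-0.906), the lit fraction is (1 − (-0.906))/2 ≈ 0.953, so 95%.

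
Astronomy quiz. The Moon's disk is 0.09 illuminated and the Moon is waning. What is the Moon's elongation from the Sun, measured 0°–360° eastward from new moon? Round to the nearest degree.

Invert f = (1 − cos θ)/2 to get cos θ = 1 − 2(0.09) = 0.820, hence θ₀ = arccos 0.820 = 34.9°.
Waning ⇒ past full, so θ = 360° − 34.9° = 325.1°.

325°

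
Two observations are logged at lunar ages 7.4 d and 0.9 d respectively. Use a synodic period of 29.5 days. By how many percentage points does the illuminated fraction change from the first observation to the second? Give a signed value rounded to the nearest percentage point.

θ₁ = 360° × 7.4/29.5 = 90.3°, f₁ = (1 − cos θ₁)/2 = 0.503.
θ₂ = 360° × 0.9/29.5 = 11.0°, f₂ = (1 − cos θ₂)/2 = 0.009.
Change = f₂ − f₁ = -0.494 → -49 percentage points.

-49 pp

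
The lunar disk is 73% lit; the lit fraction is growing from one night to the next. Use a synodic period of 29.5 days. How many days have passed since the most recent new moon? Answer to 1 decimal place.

cos θ = 1 − 2f = -0.460, giving a principal value of 117.4°.
Waxing ⇒ before full, so θ = 117.4°.
That fraction of the synodic month is 117.4/360 × 29.5 d ≈ 9.62 d.

9.6 days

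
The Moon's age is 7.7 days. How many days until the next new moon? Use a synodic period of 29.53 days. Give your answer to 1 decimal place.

The next new moon completes the synodic month: 29.53 − 7.7 = 21.830 days.

21.8 days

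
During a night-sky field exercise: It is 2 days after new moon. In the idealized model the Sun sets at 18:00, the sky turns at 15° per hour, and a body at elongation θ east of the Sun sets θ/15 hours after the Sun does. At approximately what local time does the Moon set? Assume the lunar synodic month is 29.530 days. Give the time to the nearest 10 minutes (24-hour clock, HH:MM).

Elongation θ = 360° × 2/29.530 ≈ 24.4°.
Delay after the Sun = 24.4° / (15°/h) ≈ 1.63 h.
18:00 + 1.625 h ≈ 19:38 → 19:40 to the nearest ten minutes.

19:40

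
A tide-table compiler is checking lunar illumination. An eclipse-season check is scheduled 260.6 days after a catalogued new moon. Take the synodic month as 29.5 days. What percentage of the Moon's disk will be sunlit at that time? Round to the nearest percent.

25%

260.6 d spans 8 complete synodic months (8 × 29.5 = 236.00 d) plus 24.60 d.
The Moon has covered 24.60/29.5 of its cycle, so θ ≈ 360° × 24.60/29.5 = 300.2°.
cos 300.2° = 0.503, so f = (1 − 0.503)/2 = 0.248, so 25%.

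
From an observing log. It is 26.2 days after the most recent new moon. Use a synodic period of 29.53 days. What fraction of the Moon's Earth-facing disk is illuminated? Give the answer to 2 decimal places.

Elongation θ = 360° × 26.2/29.53 ≈ 319.4°.
cos 319.4° = 0.759, so f = (1 − 0.759)/2 = 0.120.

0.12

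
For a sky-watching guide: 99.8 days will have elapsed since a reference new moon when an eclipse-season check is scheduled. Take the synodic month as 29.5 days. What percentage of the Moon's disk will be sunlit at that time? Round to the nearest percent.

87%

Reduce mod P: 99.8 − 3×29.5 = 11.30 d into the current lunation.
Phase angle: θ = 360°·(11.30 d)/(29.5 d) = 137.9°.
Illuminated fraction = (1 − cos 137.9°)/2 = (1 − (-0.742))/2 ≈ 0.871, so 87%.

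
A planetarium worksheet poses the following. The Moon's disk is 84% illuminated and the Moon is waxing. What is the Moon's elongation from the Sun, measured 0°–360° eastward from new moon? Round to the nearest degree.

133°

cos θ = 1 − 2f = -0.680, giving a principal value of 132.8°.
The Moon is waxing (0°–180°), so θ = 132.8° directly.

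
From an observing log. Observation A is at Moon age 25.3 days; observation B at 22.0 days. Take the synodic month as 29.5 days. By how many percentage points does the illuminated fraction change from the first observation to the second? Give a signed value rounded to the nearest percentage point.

θ₁ = 360° × 25.3/29.5 = 308.7°, f₁ = (1 − cos θ₁)/2 = 0.187.
θ₂ = 360° × 22.0/29.5 = 268.5°, f₂ = (1 − cos θ₂)/2 = 0.513.
Change = f₂ − f₁ = +0.326 → +33 percentage points.

+33 pp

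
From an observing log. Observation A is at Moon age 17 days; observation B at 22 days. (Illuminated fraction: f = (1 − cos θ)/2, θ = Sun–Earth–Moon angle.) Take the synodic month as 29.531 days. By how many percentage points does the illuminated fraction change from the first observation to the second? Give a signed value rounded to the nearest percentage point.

θ₁ = 360° × 17/29.531 = 207.2°, f₁ = (1 − cos θ₁)/2 = 0.945.
θ₂ = 360° × 22/29.531 = 268.2°, f₂ = (1 − cos θ₂)/2 = 0.516.
Change = f₂ − f₁ = -0.429 → -43 percentage points.

-43 percentage points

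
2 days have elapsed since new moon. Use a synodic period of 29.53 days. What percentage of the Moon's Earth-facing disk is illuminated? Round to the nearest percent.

4%

The Moon has covered 2/29.53 of its cycle, so θ ≈ 360° × 2/29.53 = 24.4°.
cos 24.4° = 0.911, so f = (1 − 0.911)/2 = 0.045, so 4%.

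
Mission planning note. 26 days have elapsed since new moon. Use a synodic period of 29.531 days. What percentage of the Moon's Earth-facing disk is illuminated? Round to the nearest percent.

13%

Elongation θ = 360° × 26/29.531 ≈ 317.0°.
With cos θ = 0.731, the lit fraction is (1 − 0.731)/2 ≈ 0.135, so 13%.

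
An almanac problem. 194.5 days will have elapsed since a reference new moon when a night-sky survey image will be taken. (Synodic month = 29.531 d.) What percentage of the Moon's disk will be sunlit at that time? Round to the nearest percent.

Reduce mod P: 194.5 − 6×29.531 = 17.31 d into the current lunation.
Phase angle: θ = 360°·(17.31 d)/(29.531 d) = 211.1°.
cos 211.1° = (-0.857), so f = (1 − (-0.857))/2 = 0.928, so 93%.

93%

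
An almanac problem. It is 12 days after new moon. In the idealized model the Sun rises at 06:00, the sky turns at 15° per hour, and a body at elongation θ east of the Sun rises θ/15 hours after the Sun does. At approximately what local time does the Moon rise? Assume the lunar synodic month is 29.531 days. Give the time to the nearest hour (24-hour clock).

Elongation θ = 360° × 12/29.531 ≈ 146.3°.
Delay after the Sun = 146.3° / (15°/h) ≈ 9.75 h.
06:00 + 9.75 h ≈ 15:45 → 16:00 to the nearest hour.

16:00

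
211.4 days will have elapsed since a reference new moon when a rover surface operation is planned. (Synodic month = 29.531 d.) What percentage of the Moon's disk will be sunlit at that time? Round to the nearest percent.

23%

211.4 d spans 7 complete synodic months (7 × 29.531 = 206.72 d) plus 4.68 d.
Phase angle: θ = 360°·(4.68 d)/(29.531 d) = 57.1°.
Illuminated fraction = (1 − cos 57.1°)/2 = (1 − 0.543)/2 ≈ 0.228, so 23%.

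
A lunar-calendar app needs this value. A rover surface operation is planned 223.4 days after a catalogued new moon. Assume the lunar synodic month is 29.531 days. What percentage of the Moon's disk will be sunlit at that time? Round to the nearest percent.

Reduce mod P: 223.4 − 7×29.531 = 16.68 d into the current lunation.
Elongation θ = 360° × 16.68/29.531 ≈ 203.4°.
cos 203.4° = (-0.918), so f = (1 − (-0.918))/2 = 0.959, so 96%.

96%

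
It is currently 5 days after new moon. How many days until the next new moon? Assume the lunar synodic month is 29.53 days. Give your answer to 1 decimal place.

The next new moon completes the synodic month: 29.53 − 5 = 24.530 days.

24.5 days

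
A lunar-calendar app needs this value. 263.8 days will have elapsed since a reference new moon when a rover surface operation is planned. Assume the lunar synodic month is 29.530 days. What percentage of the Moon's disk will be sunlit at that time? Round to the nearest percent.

Reduce mod P: 263.8 − 8×29.530 = 27.56 d into the current lunation.
Phase angle: θ = 360°·(27.56 d)/(29.530 d) = 336.0°.
With cos θ = 0.913, the lit fraction is (1 − 0.913)/2 ≈ 0.043, so 4%.

4%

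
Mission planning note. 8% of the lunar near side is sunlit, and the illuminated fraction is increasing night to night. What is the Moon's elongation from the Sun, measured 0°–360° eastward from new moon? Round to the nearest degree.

33°

From f = (1 − cos θ)/2: cos θ = 1 − 2×0.08 = 0.840; arccos → 32.9°.
Waxing ⇒ before full, so θ = 32.9°.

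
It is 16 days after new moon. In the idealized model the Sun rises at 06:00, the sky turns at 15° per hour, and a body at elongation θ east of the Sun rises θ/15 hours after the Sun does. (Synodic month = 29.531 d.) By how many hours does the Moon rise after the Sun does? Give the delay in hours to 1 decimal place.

13.0 h

The Moon has covered 16/29.531 of its cycle, so θ ≈ 360° × 16/29.531 = 195.0°.
At 15° of sky rotation per hour, 195.0° corresponds to a 13.00 h lag.
So the Moon rises 13.00 h after the Sun.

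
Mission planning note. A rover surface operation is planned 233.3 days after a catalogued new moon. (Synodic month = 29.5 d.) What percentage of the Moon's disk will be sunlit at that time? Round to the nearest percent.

8%

233.3 d spans 7 complete synodic months (7 × 29.5 = 206.50 d) plus 26.80 d.
The Moon has covered 26.80/29.5 of its cycle, so θ ≈ 360° × 26.80/29.5 = 327.1°.
Illuminated fraction = (1 − cos 327.1°)/2 = (1 − 0.839)/2 ≈ 0.080, so 8%.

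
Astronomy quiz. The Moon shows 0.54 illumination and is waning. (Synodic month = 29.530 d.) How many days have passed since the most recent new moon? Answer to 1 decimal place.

Invert f = (1 − cos θ)/2 to get cos θ = 1 − 2(0.54) = -0.080, hence θ₀ = arccos -0.080 = 94.6°.
Since the Moon is past full (waning), take the reflex angle: θ = 360° − 94.6° = 265.4°.
That fraction of the synodic month is 265.4/360 × 29.530 d ≈ 21.77 d.

21.8 days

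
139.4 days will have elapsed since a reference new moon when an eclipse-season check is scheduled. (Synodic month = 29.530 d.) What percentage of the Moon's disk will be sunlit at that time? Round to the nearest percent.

59%

139.4/29.530 = 4.721 lunations, so 4 complete cycles and 21.28 d into the next.
The Moon has covered 21.28/29.530 of its cycle, so θ ≈ 360° × 21.28/29.530 = 259.4°.
Illuminated fraction = (1 − cos 259.4°)/2 = (1 − (-0.184))/2 ≈ 0.592, so 59%.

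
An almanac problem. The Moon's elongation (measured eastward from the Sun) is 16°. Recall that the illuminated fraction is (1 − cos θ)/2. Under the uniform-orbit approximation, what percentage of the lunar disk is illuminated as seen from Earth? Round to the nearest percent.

2%

Half-versine of 16°: (1 − 0.961)/2 = 0.019, i.e. 2%.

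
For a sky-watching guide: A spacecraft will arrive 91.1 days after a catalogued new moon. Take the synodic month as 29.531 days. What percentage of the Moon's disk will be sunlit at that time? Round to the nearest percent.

7%

91.1/29.531 = 3.085 lunations, so 3 complete cycles and 2.51 d into the next.
Phase angle: θ = 360°·(2.51 d)/(29.531 d) = 30.6°.
Illuminated fraction = (1 − cos 30.6°)/2 = (1 − 0.861)/2 ≈ 0.069, so 7%.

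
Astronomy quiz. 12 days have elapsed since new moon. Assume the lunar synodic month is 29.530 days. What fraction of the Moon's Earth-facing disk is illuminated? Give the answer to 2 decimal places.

0.92

Elongation θ = 360° × 12/29.530 ≈ 146.3°.
Illuminated fraction = (1 − cos 146.3°)/2 = (1 − (-0.832))/2 ≈ 0.916.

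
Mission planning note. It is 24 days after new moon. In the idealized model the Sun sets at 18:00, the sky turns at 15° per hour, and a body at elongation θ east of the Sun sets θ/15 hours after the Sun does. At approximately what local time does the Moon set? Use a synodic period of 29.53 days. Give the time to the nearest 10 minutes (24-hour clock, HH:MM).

13:30

Phase angle: θ = 360°·(24 d)/(29.53 d) = 292.6°.
Delay after the Sun = 292.6° / (15°/h) ≈ 19.51 h.
18:00 + 19.506 h ≈ 13:30 → 13:30 to the nearest ten minutes.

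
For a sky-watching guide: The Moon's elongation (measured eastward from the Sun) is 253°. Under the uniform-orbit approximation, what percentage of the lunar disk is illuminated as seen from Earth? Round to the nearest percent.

65%

f = (1 − cos 253°)/2 = (1 − (-0.292))/2 ≈ 0.646, i.e. 65%.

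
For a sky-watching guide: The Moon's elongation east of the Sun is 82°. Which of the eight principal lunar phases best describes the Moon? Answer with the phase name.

82° lies in the first quarter sector of the 8-phase cycle.

first quarter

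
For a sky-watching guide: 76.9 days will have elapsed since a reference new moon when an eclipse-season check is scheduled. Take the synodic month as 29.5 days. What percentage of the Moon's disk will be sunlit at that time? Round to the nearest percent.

76.9 d spans 2 complete synodic months (2 × 29.5 = 59.00 d) plus 17.90 d.
The Moon has covered 17.90/29.5 of its cycle, so θ ≈ 360° × 17.90/29.5 = 218.4°.
Illuminated fraction = (1 − cos 218.4°)/2 = (1 − (-0.783))/2 ≈ 0.892, so 89%.

89%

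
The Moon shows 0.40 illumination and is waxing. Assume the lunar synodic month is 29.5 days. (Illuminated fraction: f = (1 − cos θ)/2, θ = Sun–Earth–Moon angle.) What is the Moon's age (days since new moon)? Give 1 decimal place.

6.4 days

Invert f = (1 − cos θ)/2 to get cos θ = 1 − 2(0.40) = 0.200, hence θ₀ = arccos 0.200 = 78.5°.
The Moon is waxing (0°–180°), so θ = 78.5° directly.
At 360°/29.5 d per day, 78.5° corresponds to 6.43 days.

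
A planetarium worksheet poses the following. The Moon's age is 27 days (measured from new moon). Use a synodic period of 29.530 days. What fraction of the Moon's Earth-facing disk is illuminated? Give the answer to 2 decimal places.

The Moon has covered 27/29.530 of its cycle, so θ ≈ 360° × 27/29.530 = 329.2°.
cos 329.2° = 0.859, so f = (1 − 0.859)/2 = 0.071.

0.07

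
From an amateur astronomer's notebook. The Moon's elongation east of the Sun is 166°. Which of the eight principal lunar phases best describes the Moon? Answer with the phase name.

166° lies in the full moon sector of the 8-phase cycle.

full moon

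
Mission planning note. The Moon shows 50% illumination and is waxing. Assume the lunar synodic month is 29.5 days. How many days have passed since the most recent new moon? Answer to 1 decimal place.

7.4 days

From f = (1 − cos θ)/2: cos θ = 1 − 2×0.50 = 0.000; arccos → 90.0°.
The Moon is waxing (0°–180°), so θ = 90.0° directly.
That fraction of the synodic month is 90.0/360 × 29.5 d ≈ 7.38 d.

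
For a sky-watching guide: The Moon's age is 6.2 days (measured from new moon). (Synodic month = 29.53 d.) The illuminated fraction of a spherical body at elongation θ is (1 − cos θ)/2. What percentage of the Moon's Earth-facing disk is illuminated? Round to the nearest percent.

38%

The Moon has covered 6.2/29.53 of its cycle, so θ ≈ 360° × 6.2/29.53 = 75.6°.
cos 75.6° = 0.249, so f = (1 − 0.249)/2 = 0.376, so 38%.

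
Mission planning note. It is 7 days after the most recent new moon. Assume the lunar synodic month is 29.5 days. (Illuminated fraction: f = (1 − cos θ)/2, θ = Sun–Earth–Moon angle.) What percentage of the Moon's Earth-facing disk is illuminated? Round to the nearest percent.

The Moon has covered 7/29.5 of its cycle, so θ ≈ 360° × 7/29.5 = 85.4°.
With cos θ = 0.080, the lit fraction is (1 − 0.080)/2 ≈ 0.460, so 46%.

46%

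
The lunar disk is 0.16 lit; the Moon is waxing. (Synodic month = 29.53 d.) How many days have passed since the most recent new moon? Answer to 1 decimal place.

cos θ = 1 − 2f = 0.680, giving a principal value of 47.2°.
Waxing ⇒ before full, so θ = 47.2°.
That fraction of the synodic month is 47.2/360 × 29.53 d ≈ 3.87 d.

3.9 days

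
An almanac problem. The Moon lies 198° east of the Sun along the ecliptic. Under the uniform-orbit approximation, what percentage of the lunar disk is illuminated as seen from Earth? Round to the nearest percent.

cos 198° = (-0.951), so f = (1 − (-0.951))/2 = 0.976, i.e. 98%.

98%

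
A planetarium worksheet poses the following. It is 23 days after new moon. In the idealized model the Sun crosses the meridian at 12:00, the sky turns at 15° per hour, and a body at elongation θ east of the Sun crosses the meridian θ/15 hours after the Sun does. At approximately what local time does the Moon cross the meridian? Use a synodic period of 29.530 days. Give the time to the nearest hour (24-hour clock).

Phase angle: θ = 360°·(23 d)/(29.530 d) = 280.4°.
The Moon trails the Sun by θ/15 = 280.4/15 ≈ 18.69 hours.
12:00 + 18.69 h ≈ 06:42 → 07:00 to the nearest hour.

07:00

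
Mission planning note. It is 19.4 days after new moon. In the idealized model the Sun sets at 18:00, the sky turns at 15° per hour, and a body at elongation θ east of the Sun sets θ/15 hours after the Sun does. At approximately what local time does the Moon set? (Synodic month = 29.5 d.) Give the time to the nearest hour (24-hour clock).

Phase angle: θ = 360°·(19.4 d)/(29.5 d) = 236.7°.
The Moon trails the Sun by θ/15 = 236.7/15 ≈ 15.78 hours.
18:00 + 15.78 h ≈ 09:47 → 10:00 to the nearest hour.

10:00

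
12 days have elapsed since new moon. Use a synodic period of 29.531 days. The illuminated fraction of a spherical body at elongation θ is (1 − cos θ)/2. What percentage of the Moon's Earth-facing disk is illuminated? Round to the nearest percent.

Phase angle: θ = 360°·(12 d)/(29.531 d) = 146.3°.
cos 146.3° = (-0.832), so f = (1 − (-0.832))/2 = 0.916, so 92%.

92%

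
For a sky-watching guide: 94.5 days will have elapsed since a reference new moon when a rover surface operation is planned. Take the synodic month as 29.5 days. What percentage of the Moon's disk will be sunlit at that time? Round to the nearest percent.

36%

Reduce mod P: 94.5 − 3×29.5 = 6.00 d into the current lunation.
Phase angle: θ = 360°·(6.00 d)/(29.5 d) = 73.2°.
cos 73.2° = 0.289, so f = (1 − 0.289)/2 = 0.356, so 36%.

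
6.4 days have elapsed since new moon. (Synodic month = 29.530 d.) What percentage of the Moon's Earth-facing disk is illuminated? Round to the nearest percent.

Phase angle: θ = 360°·(6.4 d)/(29.530 d) = 78.0°.
Illuminated fraction = (1 − cos 78.0°)/2 = (1 − 0.208)/2 ≈ 0.396, so 40%.

40%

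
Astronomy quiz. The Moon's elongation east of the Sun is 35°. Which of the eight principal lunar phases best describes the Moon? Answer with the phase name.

waxing crescent

The waxing crescent sector spans roughly 22°–68°; 35° falls inside it.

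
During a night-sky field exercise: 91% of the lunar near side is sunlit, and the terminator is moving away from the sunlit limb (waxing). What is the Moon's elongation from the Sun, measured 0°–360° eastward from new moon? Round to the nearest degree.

145°

From f = (1 − cos θ)/2: cos θ = 1 − 2×0.91 = -0.820; arccos → 145.1°.
Waxing ⇒ before full, so θ = 145.1°.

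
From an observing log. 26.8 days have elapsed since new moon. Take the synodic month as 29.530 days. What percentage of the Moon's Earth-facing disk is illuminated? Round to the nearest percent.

8%

Elongation θ = 360° × 26.8/29.530 ≈ 326.7°.
With cos θ = 0.836, the lit fraction is (1 − 0.836)/2 ≈ 0.082, so 8%.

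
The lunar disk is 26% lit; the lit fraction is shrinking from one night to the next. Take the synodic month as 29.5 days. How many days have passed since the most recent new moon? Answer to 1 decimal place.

cos θ = 1 − 2f = 0.480, giving a principal value of 61.3°.
Waning ⇒ past full, so θ = 360° − 61.3° = 298.7°.
That fraction of the synodic month is 298.7/360 × 29.5 d ≈ 24.48 d.

24.5 days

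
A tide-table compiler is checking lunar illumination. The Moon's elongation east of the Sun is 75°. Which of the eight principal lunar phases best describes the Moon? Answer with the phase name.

first quarter

The first quarter sector spans roughly 68°–112°; 75° falls inside it.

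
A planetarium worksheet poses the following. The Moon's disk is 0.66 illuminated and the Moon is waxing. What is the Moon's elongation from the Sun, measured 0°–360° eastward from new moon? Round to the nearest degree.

cos θ = 1 − 2f = -0.320, giving a principal value of 108.7°.
The Moon is waxing (0°–180°), so θ = 108.7° directly.

109°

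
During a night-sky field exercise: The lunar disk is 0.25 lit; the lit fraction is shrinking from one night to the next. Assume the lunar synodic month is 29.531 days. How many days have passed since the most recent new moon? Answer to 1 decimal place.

Invert f = (1 − cos θ)/2 to get cos θ = 1 − 2(0.25) = 0.500, hence θ₀ = arccos 0.500 = 60.0°.
Since the Moon is past full (waning), take the reflex angle: θ = 360° − 60.0° = 300.0°.
That fraction of the synodic month is 300.0/360 × 29.531 d ≈ 24.61 d.

24.6 days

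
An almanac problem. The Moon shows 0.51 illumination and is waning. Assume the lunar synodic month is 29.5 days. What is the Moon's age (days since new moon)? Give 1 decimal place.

From f = (1 − cos θ)/2: cos θ = 1 − 2×0.51 = -0.020; arccos → 91.1°.
Waning ⇒ past full, so θ = 360° − 91.1° = 268.9°.
At 360°/29.5 d per day, 268.9° corresponds to 22.03 days.

22.0 days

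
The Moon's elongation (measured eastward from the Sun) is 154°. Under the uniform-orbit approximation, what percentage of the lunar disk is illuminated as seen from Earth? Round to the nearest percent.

95%

Half-versine of 154°: (1 − (-0.899))/2 = 0.949, i.e. 95%.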